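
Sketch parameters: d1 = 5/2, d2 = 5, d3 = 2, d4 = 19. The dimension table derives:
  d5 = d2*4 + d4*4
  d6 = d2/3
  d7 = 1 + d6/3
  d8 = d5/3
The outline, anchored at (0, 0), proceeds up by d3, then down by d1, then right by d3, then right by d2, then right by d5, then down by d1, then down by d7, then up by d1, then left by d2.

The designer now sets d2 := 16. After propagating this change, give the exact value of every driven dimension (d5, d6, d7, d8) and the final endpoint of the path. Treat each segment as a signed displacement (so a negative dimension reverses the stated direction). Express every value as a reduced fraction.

Apply edit: d2 := 16
  d5 = d2*4 + d4*4 = 140
  d6 = d2/3 = 16/3
  d7 = 1 + d6/3 = 25/9
  d8 = d5/3 = 140/3
Walk from origin (0, 0):
  seg 1: up by d3 = 2 → (0, 2)
  seg 2: down by d1 = 5/2 → (0, -1/2)
  seg 3: right by d3 = 2 → (2, -1/2)
  seg 4: right by d2 = 16 → (18, -1/2)
  seg 5: right by d5 = 140 → (158, -1/2)
  seg 6: down by d1 = 5/2 → (158, -3)
  seg 7: down by d7 = 25/9 → (158, -52/9)
  seg 8: up by d1 = 5/2 → (158, -59/18)
  seg 9: left by d2 = 16 → (142, -59/18)

d5 = 140
d6 = 16/3
d7 = 25/9
d8 = 140/3
endpoint = (142, -59/18)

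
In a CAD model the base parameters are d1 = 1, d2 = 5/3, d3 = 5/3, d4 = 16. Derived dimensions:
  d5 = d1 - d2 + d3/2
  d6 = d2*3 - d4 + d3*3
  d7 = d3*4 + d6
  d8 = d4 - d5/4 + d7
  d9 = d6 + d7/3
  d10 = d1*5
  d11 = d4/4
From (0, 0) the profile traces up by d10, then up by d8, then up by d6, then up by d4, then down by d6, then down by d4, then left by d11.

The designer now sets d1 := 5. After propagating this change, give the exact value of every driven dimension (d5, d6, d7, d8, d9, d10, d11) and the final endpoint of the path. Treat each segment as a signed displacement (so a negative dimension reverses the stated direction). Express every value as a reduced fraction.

Apply edit: d1 := 5
  d5 = d1 - d2 + d3/2 = 25/6
  d6 = d2*3 - d4 + d3*3 = -6
  d7 = d3*4 + d6 = 2/3
  d8 = d4 - d5/4 + d7 = 125/8
  d9 = d6 + d7/3 = -52/9
  d10 = d1*5 = 25
  d11 = d4/4 = 4
Walk from origin (0, 0):
  seg 1: up by d10 = 25 → (0, 25)
  seg 2: up by d8 = 125/8 → (0, 325/8)
  seg 3: up by d6 = -6 → (0, 277/8)
  seg 4: up by d4 = 16 → (0, 405/8)
  seg 5: down by d6 = -6 → (0, 453/8)
  seg 6: down by d4 = 16 → (0, 325/8)
  seg 7: left by d11 = 4 → (-4, 325/8)

d5 = 25/6
d6 = -6
d7 = 2/3
d8 = 125/8
d9 = -52/9
d10 = 25
d11 = 4
endpoint = (-4, 325/8)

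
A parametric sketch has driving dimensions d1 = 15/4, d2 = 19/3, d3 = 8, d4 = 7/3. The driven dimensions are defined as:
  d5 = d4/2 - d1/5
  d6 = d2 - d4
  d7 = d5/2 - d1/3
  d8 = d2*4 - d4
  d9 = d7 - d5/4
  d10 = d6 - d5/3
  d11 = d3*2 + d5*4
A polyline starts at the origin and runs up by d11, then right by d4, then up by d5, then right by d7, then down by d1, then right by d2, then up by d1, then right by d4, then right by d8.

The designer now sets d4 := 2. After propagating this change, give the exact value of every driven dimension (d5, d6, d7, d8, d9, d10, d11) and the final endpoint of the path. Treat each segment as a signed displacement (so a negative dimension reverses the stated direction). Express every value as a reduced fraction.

Apply edit: d4 := 2
  d5 = d4/2 - d1/5 = 1/4
  d6 = d2 - d4 = 13/3
  d7 = d5/2 - d1/3 = -9/8
  d8 = d2*4 - d4 = 70/3
  d9 = d7 - d5/4 = -19/16
  d10 = d6 - d5/3 = 17/4
  d11 = d3*2 + d5*4 = 17
Walk from origin (0, 0):
  seg 1: up by d11 = 17 → (0, 17)
  seg 2: right by d4 = 2 → (2, 17)
  seg 3: up by d5 = 1/4 → (2, 69/4)
  seg 4: right by d7 = -9/8 → (7/8, 69/4)
  seg 5: down by d1 = 15/4 → (7/8, 27/2)
  seg 6: right by d2 = 19/3 → (173/24, 27/2)
  seg 7: up by d1 = 15/4 → (173/24, 69/4)
  seg 8: right by d4 = 2 → (221/24, 69/4)
  seg 9: right by d8 = 70/3 → (781/24, 69/4)

d5 = 1/4
d6 = 13/3
d7 = -9/8
d8 = 70/3
d9 = -19/16
d10 = 17/4
d11 = 17
endpoint = (781/24, 69/4)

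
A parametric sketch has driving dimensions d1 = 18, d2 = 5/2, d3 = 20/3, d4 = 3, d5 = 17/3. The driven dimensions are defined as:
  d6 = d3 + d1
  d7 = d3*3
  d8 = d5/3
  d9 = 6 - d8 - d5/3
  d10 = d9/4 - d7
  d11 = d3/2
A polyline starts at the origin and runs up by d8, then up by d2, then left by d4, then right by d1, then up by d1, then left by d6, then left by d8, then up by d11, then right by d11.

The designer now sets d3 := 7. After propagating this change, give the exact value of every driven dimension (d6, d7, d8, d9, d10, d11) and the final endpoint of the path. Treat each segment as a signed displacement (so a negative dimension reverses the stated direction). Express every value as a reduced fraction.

d6 = 25
d7 = 21
d8 = 17/9
d9 = 20/9
d10 = -184/9
d11 = 7/2
endpoint = (-151/18, 233/9)

Apply edit: d3 := 7
  d6 = d3 + d1 = 25
  d7 = d3*3 = 21
  d8 = d5/3 = 17/9
  d9 = 6 - d8 - d5/3 = 20/9
  d10 = d9/4 - d7 = -184/9
  d11 = d3/2 = 7/2
Walk from origin (0, 0):
  seg 1: up by d8 = 17/9 → (0, 17/9)
  seg 2: up by d2 = 5/2 → (0, 79/18)
  seg 3: left by d4 = 3 → (-3, 79/18)
  seg 4: right by d1 = 18 → (15, 79/18)
  seg 5: up by d1 = 18 → (15, 403/18)
  seg 6: left by d6 = 25 → (-10, 403/18)
  seg 7: left by d8 = 17/9 → (-107/9, 403/18)
  seg 8: up by d11 = 7/2 → (-107/9, 233/9)
  seg 9: right by d11 = 7/2 → (-151/18, 233/9)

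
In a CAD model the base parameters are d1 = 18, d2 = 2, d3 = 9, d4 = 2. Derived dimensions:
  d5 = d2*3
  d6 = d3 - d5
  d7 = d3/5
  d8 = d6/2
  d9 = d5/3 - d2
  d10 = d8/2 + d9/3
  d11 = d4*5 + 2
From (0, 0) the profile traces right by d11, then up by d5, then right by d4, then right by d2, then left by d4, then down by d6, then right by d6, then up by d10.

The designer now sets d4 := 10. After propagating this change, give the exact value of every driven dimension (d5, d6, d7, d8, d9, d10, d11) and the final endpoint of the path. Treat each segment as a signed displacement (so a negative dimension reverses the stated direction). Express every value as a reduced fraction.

d5 = 6
d6 = 3
d7 = 9/5
d8 = 3/2
d9 = 0
d10 = 3/4
d11 = 52
endpoint = (57, 15/4)

Apply edit: d4 := 10
  d5 = d2*3 = 6
  d6 = d3 - d5 = 3
  d7 = d3/5 = 9/5
  d8 = d6/2 = 3/2
  d9 = d5/3 - d2 = 0
  d10 = d8/2 + d9/3 = 3/4
  d11 = d4*5 + 2 = 52
Walk from origin (0, 0):
  seg 1: right by d11 = 52 → (52, 0)
  seg 2: up by d5 = 6 → (52, 6)
  seg 3: right by d4 = 10 → (62, 6)
  seg 4: right by d2 = 2 → (64, 6)
  seg 5: left by d4 = 10 → (54, 6)
  seg 6: down by d6 = 3 → (54, 3)
  seg 7: right by d6 = 3 → (57, 3)
  seg 8: up by d10 = 3/4 → (57, 15/4)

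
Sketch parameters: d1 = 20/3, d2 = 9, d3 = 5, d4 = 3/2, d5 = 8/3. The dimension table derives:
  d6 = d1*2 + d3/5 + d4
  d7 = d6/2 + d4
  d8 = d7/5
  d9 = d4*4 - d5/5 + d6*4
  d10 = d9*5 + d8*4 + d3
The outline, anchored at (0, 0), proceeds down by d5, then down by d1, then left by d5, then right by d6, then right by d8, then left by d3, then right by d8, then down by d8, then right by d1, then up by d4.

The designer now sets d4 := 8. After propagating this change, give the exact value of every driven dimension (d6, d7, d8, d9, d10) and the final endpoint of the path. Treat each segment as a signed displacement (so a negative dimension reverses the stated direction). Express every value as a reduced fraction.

d6 = 67/3
d7 = 115/6
d8 = 23/6
d9 = 604/5
d10 = 1873/3
endpoint = (29, -31/6)

Apply edit: d4 := 8
  d6 = d1*2 + d3/5 + d4 = 67/3
  d7 = d6/2 + d4 = 115/6
  d8 = d7/5 = 23/6
  d9 = d4*4 - d5/5 + d6*4 = 604/5
  d10 = d9*5 + d8*4 + d3 = 1873/3
Walk from origin (0, 0):
  seg 1: down by d5 = 8/3 → (0, -8/3)
  seg 2: down by d1 = 20/3 → (0, -28/3)
  seg 3: left by d5 = 8/3 → (-8/3, -28/3)
  seg 4: right by d6 = 67/3 → (59/3, -28/3)
  seg 5: right by d8 = 23/6 → (47/2, -28/3)
  seg 6: left by d3 = 5 → (37/2, -28/3)
  seg 7: right by d8 = 23/6 → (67/3, -28/3)
  seg 8: down by d8 = 23/6 → (67/3, -79/6)
  seg 9: right by d1 = 20/3 → (29, -79/6)
  seg 10: up by d4 = 8 → (29, -31/6)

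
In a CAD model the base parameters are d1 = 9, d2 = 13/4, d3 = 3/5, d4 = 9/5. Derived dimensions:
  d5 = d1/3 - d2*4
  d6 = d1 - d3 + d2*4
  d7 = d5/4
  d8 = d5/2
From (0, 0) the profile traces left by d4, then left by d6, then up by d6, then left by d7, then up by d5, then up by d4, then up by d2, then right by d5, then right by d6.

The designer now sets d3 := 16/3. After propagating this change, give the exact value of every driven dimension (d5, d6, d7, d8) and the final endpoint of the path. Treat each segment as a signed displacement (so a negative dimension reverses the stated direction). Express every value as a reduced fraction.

Apply edit: d3 := 16/3
  d5 = d1/3 - d2*4 = -10
  d6 = d1 - d3 + d2*4 = 50/3
  d7 = d5/4 = -5/2
  d8 = d5/2 = -5
Walk from origin (0, 0):
  seg 1: left by d4 = 9/5 → (-9/5, 0)
  seg 2: left by d6 = 50/3 → (-277/15, 0)
  seg 3: up by d6 = 50/3 → (-277/15, 50/3)
  seg 4: left by d7 = -5/2 → (-479/30, 50/3)
  seg 5: up by d5 = -10 → (-479/30, 20/3)
  seg 6: up by d4 = 9/5 → (-479/30, 127/15)
  seg 7: up by d2 = 13/4 → (-479/30, 703/60)
  seg 8: right by d5 = -10 → (-779/30, 703/60)
  seg 9: right by d6 = 50/3 → (-93/10, 703/60)

d5 = -10
d6 = 50/3
d7 = -5/2
d8 = -5
endpoint = (-93/10, 703/60)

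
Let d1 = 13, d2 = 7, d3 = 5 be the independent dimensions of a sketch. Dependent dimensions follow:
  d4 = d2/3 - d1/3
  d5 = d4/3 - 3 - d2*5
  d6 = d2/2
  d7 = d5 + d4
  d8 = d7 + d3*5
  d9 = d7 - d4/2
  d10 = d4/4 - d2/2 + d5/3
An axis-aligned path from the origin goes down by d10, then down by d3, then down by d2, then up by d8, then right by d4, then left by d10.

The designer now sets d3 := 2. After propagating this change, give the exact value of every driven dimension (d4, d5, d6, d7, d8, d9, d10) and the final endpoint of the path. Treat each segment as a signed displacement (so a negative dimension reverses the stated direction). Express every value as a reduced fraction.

Apply edit: d3 := 2
  d4 = d2/3 - d1/3 = -2
  d5 = d4/3 - 3 - d2*5 = -116/3
  d6 = d2/2 = 7/2
  d7 = d5 + d4 = -122/3
  d8 = d7 + d3*5 = -92/3
  d9 = d7 - d4/2 = -119/3
  d10 = d4/4 - d2/2 + d5/3 = -152/9
Walk from origin (0, 0):
  seg 1: down by d10 = -152/9 → (0, 152/9)
  seg 2: down by d3 = 2 → (0, 134/9)
  seg 3: down by d2 = 7 → (0, 71/9)
  seg 4: up by d8 = -92/3 → (0, -205/9)
  seg 5: right by d4 = -2 → (-2, -205/9)
  seg 6: left by d10 = -152/9 → (134/9, -205/9)

d4 = -2
d5 = -116/3
d6 = 7/2
d7 = -122/3
d8 = -92/3
d9 = -119/3
d10 = -152/9
endpoint = (134/9, -205/9)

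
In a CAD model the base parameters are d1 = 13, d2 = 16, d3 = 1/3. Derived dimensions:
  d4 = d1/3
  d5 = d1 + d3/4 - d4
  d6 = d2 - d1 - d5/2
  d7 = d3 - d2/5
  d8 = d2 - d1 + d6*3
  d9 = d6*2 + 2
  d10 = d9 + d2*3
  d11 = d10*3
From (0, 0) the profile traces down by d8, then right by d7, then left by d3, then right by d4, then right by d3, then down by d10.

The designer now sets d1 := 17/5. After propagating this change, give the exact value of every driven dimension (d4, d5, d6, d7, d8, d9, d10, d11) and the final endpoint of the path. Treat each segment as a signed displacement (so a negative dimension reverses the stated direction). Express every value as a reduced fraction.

d4 = 17/15
d5 = 47/20
d6 = 457/40
d7 = -43/15
d8 = 375/8
d9 = 497/20
d10 = 1457/20
d11 = 4371/20
endpoint = (-26/15, -4789/40)

Apply edit: d1 := 17/5
  d4 = d1/3 = 17/15
  d5 = d1 + d3/4 - d4 = 47/20
  d6 = d2 - d1 - d5/2 = 457/40
  d7 = d3 - d2/5 = -43/15
  d8 = d2 - d1 + d6*3 = 375/8
  d9 = d6*2 + 2 = 497/20
  d10 = d9 + d2*3 = 1457/20
  d11 = d10*3 = 4371/20
Walk from origin (0, 0):
  seg 1: down by d8 = 375/8 → (0, -375/8)
  seg 2: right by d7 = -43/15 → (-43/15, -375/8)
  seg 3: left by d3 = 1/3 → (-16/5, -375/8)
  seg 4: right by d4 = 17/15 → (-31/15, -375/8)
  seg 5: right by d3 = 1/3 → (-26/15, -375/8)
  seg 6: down by d10 = 1457/20 → (-26/15, -4789/40)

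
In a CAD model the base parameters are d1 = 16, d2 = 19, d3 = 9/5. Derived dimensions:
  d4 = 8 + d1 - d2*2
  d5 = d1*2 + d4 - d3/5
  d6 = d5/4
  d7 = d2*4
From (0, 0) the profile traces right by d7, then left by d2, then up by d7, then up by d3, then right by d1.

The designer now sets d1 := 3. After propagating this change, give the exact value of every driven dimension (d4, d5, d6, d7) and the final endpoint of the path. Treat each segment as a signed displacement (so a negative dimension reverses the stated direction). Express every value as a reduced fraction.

d4 = -27
d5 = -534/25
d6 = -267/50
d7 = 76
endpoint = (60, 389/5)

Apply edit: d1 := 3
  d4 = 8 + d1 - d2*2 = -27
  d5 = d1*2 + d4 - d3/5 = -534/25
  d6 = d5/4 = -267/50
  d7 = d2*4 = 76
Walk from origin (0, 0):
  seg 1: right by d7 = 76 → (76, 0)
  seg 2: left by d2 = 19 → (57, 0)
  seg 3: up by d7 = 76 → (57, 76)
  seg 4: up by d3 = 9/5 → (57, 389/5)
  seg 5: right by d1 = 3 → (60, 389/5)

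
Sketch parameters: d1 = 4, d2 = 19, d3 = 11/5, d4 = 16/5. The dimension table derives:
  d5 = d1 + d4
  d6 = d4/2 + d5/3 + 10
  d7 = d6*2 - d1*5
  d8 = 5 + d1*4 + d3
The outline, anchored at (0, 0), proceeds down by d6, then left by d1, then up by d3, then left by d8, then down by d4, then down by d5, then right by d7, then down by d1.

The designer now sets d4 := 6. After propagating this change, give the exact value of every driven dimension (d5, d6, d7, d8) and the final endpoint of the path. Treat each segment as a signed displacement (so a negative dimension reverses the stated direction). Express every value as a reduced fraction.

d5 = 10
d6 = 49/3
d7 = 38/3
d8 = 116/5
endpoint = (-218/15, -512/15)

Apply edit: d4 := 6
  d5 = d1 + d4 = 10
  d6 = d4/2 + d5/3 + 10 = 49/3
  d7 = d6*2 - d1*5 = 38/3
  d8 = 5 + d1*4 + d3 = 116/5
Walk from origin (0, 0):
  seg 1: down by d6 = 49/3 → (0, -49/3)
  seg 2: left by d1 = 4 → (-4, -49/3)
  seg 3: up by d3 = 11/5 → (-4, -212/15)
  seg 4: left by d8 = 116/5 → (-136/5, -212/15)
  seg 5: down by d4 = 6 → (-136/5, -302/15)
  seg 6: down by d5 = 10 → (-136/5, -452/15)
  seg 7: right by d7 = 38/3 → (-218/15, -452/15)
  seg 8: down by d1 = 4 → (-218/15, -512/15)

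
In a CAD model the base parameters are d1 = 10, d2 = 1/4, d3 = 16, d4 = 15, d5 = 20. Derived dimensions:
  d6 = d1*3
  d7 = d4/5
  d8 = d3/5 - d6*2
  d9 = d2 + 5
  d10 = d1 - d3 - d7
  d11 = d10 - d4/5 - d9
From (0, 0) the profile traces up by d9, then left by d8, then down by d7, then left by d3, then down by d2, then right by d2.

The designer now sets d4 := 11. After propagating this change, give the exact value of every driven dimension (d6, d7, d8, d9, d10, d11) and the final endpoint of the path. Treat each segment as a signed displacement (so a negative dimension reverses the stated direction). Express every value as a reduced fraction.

Apply edit: d4 := 11
  d6 = d1*3 = 30
  d7 = d4/5 = 11/5
  d8 = d3/5 - d6*2 = -284/5
  d9 = d2 + 5 = 21/4
  d10 = d1 - d3 - d7 = -41/5
  d11 = d10 - d4/5 - d9 = -313/20
Walk from origin (0, 0):
  seg 1: up by d9 = 21/4 → (0, 21/4)
  seg 2: left by d8 = -284/5 → (284/5, 21/4)
  seg 3: down by d7 = 11/5 → (284/5, 61/20)
  seg 4: left by d3 = 16 → (204/5, 61/20)
  seg 5: down by d2 = 1/4 → (204/5, 14/5)
  seg 6: right by d2 = 1/4 → (821/20, 14/5)

d6 = 30
d7 = 11/5
d8 = -284/5
d9 = 21/4
d10 = -41/5
d11 = -313/20
endpoint = (821/20, 14/5)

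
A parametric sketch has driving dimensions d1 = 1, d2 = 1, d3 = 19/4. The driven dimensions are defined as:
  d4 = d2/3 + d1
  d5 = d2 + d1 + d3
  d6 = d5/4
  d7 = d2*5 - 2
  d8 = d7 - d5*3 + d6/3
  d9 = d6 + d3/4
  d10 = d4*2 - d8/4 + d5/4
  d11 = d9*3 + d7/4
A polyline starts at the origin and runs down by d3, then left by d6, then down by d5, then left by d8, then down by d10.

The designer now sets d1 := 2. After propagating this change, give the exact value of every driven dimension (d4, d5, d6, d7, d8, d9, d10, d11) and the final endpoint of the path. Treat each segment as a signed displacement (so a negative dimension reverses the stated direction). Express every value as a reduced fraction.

Apply edit: d1 := 2
  d4 = d2/3 + d1 = 7/3
  d5 = d2 + d1 + d3 = 31/4
  d6 = d5/4 = 31/16
  d7 = d2*5 - 2 = 3
  d8 = d7 - d5*3 + d6/3 = -941/48
  d9 = d6 + d3/4 = 25/8
  d10 = d4*2 - d8/4 + d5/4 = 2209/192
  d11 = d9*3 + d7/4 = 81/8
Walk from origin (0, 0):
  seg 1: down by d3 = 19/4 → (0, -19/4)
  seg 2: left by d6 = 31/16 → (-31/16, -19/4)
  seg 3: down by d5 = 31/4 → (-31/16, -25/2)
  seg 4: left by d8 = -941/48 → (53/3, -25/2)
  seg 5: down by d10 = 2209/192 → (53/3, -4609/192)

d4 = 7/3
d5 = 31/4
d6 = 31/16
d7 = 3
d8 = -941/48
d9 = 25/8
d10 = 2209/192
d11 = 81/8
endpoint = (53/3, -4609/192)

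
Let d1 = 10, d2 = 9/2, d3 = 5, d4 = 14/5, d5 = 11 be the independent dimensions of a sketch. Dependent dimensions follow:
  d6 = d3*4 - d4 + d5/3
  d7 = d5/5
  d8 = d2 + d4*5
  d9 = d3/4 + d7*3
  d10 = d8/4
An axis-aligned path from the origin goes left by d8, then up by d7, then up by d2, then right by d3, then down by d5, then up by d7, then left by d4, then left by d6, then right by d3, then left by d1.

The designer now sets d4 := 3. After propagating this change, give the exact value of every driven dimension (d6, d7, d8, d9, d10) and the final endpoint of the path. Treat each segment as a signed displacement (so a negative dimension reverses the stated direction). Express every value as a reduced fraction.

Apply edit: d4 := 3
  d6 = d3*4 - d4 + d5/3 = 62/3
  d7 = d5/5 = 11/5
  d8 = d2 + d4*5 = 39/2
  d9 = d3/4 + d7*3 = 157/20
  d10 = d8/4 = 39/8
Walk from origin (0, 0):
  seg 1: left by d8 = 39/2 → (-39/2, 0)
  seg 2: up by d7 = 11/5 → (-39/2, 11/5)
  seg 3: up by d2 = 9/2 → (-39/2, 67/10)
  seg 4: right by d3 = 5 → (-29/2, 67/10)
  seg 5: down by d5 = 11 → (-29/2, -43/10)
  seg 6: up by d7 = 11/5 → (-29/2, -21/10)
  seg 7: left by d4 = 3 → (-35/2, -21/10)
  seg 8: left by d6 = 62/3 → (-229/6, -21/10)
  seg 9: right by d3 = 5 → (-199/6, -21/10)
  seg 10: left by d1 = 10 → (-259/6, -21/10)

d6 = 62/3
d7 = 11/5
d8 = 39/2
d9 = 157/20
d10 = 39/8
endpoint = (-259/6, -21/10)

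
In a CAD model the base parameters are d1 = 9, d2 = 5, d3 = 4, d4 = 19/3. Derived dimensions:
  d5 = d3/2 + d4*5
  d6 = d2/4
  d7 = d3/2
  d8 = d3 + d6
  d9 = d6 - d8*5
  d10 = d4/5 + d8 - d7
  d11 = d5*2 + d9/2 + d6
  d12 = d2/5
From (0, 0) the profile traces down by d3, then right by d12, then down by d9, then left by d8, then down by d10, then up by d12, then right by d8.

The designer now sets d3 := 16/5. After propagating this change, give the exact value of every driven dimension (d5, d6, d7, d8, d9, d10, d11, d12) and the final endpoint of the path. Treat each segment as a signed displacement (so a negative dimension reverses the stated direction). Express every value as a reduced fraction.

Apply edit: d3 := 16/5
  d5 = d3/2 + d4*5 = 499/15
  d6 = d2/4 = 5/4
  d7 = d3/2 = 8/5
  d8 = d3 + d6 = 89/20
  d9 = d6 - d8*5 = -21
  d10 = d4/5 + d8 - d7 = 247/60
  d11 = d5*2 + d9/2 + d6 = 3437/60
  d12 = d2/5 = 1
Walk from origin (0, 0):
  seg 1: down by d3 = 16/5 → (0, -16/5)
  seg 2: right by d12 = 1 → (1, -16/5)
  seg 3: down by d9 = -21 → (1, 89/5)
  seg 4: left by d8 = 89/20 → (-69/20, 89/5)
  seg 5: down by d10 = 247/60 → (-69/20, 821/60)
  seg 6: up by d12 = 1 → (-69/20, 881/60)
  seg 7: right by d8 = 89/20 → (1, 881/60)

d5 = 499/15
d6 = 5/4
d7 = 8/5
d8 = 89/20
d9 = -21
d10 = 247/60
d11 = 3437/60
d12 = 1
endpoint = (1, 881/60)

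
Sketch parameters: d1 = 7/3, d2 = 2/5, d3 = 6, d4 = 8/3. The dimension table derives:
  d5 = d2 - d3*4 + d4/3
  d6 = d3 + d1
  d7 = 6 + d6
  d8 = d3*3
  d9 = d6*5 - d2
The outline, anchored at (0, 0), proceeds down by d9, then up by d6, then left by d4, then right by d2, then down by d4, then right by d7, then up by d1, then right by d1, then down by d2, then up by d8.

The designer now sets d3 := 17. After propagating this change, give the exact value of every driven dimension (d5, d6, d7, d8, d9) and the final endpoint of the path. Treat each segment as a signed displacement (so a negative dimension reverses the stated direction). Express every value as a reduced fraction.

d5 = -3002/45
d6 = 58/3
d7 = 76/3
d8 = 51
d9 = 1444/15
endpoint = (127/5, -80/3)

Apply edit: d3 := 17
  d5 = d2 - d3*4 + d4/3 = -3002/45
  d6 = d3 + d1 = 58/3
  d7 = 6 + d6 = 76/3
  d8 = d3*3 = 51
  d9 = d6*5 - d2 = 1444/15
Walk from origin (0, 0):
  seg 1: down by d9 = 1444/15 → (0, -1444/15)
  seg 2: up by d6 = 58/3 → (0, -1154/15)
  seg 3: left by d4 = 8/3 → (-8/3, -1154/15)
  seg 4: right by d2 = 2/5 → (-34/15, -1154/15)
  seg 5: down by d4 = 8/3 → (-34/15, -398/5)
  seg 6: right by d7 = 76/3 → (346/15, -398/5)
  seg 7: up by d1 = 7/3 → (346/15, -1159/15)
  seg 8: right by d1 = 7/3 → (127/5, -1159/15)
  seg 9: down by d2 = 2/5 → (127/5, -233/3)
  seg 10: up by d8 = 51 → (127/5, -80/3)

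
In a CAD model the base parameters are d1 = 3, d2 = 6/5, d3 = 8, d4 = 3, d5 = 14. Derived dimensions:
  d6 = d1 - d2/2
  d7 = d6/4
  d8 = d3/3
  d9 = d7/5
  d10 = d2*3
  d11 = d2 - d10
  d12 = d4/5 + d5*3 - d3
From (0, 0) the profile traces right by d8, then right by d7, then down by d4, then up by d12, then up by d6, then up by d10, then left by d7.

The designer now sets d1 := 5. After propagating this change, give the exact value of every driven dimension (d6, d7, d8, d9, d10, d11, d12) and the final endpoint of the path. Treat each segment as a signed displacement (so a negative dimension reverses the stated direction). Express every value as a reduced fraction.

d6 = 22/5
d7 = 11/10
d8 = 8/3
d9 = 11/50
d10 = 18/5
d11 = -12/5
d12 = 173/5
endpoint = (8/3, 198/5)

Apply edit: d1 := 5
  d6 = d1 - d2/2 = 22/5
  d7 = d6/4 = 11/10
  d8 = d3/3 = 8/3
  d9 = d7/5 = 11/50
  d10 = d2*3 = 18/5
  d11 = d2 - d10 = -12/5
  d12 = d4/5 + d5*3 - d3 = 173/5
Walk from origin (0, 0):
  seg 1: right by d8 = 8/3 → (8/3, 0)
  seg 2: right by d7 = 11/10 → (113/30, 0)
  seg 3: down by d4 = 3 → (113/30, -3)
  seg 4: up by d12 = 173/5 → (113/30, 158/5)
  seg 5: up by d6 = 22/5 → (113/30, 36)
  seg 6: up by d10 = 18/5 → (113/30, 198/5)
  seg 7: left by d7 = 11/10 → (8/3, 198/5)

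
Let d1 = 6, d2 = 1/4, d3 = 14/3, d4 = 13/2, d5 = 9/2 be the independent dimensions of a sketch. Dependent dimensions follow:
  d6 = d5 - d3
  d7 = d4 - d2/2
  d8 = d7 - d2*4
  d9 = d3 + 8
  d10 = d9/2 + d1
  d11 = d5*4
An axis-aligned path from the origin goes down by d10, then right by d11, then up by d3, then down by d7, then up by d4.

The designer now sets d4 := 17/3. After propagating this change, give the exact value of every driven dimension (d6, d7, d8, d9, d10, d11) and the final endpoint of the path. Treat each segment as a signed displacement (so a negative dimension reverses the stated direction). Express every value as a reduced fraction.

Apply edit: d4 := 17/3
  d6 = d5 - d3 = -1/6
  d7 = d4 - d2/2 = 133/24
  d8 = d7 - d2*4 = 109/24
  d9 = d3 + 8 = 38/3
  d10 = d9/2 + d1 = 37/3
  d11 = d5*4 = 18
Walk from origin (0, 0):
  seg 1: down by d10 = 37/3 → (0, -37/3)
  seg 2: right by d11 = 18 → (18, -37/3)
  seg 3: up by d3 = 14/3 → (18, -23/3)
  seg 4: down by d7 = 133/24 → (18, -317/24)
  seg 5: up by d4 = 17/3 → (18, -181/24)

d6 = -1/6
d7 = 133/24
d8 = 109/24
d9 = 38/3
d10 = 37/3
d11 = 18
endpoint = (18, -181/24)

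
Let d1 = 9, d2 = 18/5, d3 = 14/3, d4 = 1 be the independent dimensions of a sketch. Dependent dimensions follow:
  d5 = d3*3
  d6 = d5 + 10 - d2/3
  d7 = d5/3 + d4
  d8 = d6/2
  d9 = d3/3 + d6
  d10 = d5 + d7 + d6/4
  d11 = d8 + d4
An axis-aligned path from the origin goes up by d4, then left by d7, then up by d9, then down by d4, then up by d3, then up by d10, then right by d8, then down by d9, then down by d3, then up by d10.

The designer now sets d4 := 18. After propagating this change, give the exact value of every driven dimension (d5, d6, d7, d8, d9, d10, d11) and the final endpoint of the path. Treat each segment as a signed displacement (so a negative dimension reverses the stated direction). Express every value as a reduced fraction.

d5 = 14
d6 = 114/5
d7 = 68/3
d8 = 57/5
d9 = 1096/45
d10 = 1271/30
d11 = 147/5
endpoint = (-169/15, 1271/15)

Apply edit: d4 := 18
  d5 = d3*3 = 14
  d6 = d5 + 10 - d2/3 = 114/5
  d7 = d5/3 + d4 = 68/3
  d8 = d6/2 = 57/5
  d9 = d3/3 + d6 = 1096/45
  d10 = d5 + d7 + d6/4 = 1271/30
  d11 = d8 + d4 = 147/5
Walk from origin (0, 0):
  seg 1: up by d4 = 18 → (0, 18)
  seg 2: left by d7 = 68/3 → (-68/3, 18)
  seg 3: up by d9 = 1096/45 → (-68/3, 1906/45)
  seg 4: down by d4 = 18 → (-68/3, 1096/45)
  seg 5: up by d3 = 14/3 → (-68/3, 1306/45)
  seg 6: up by d10 = 1271/30 → (-68/3, 1285/18)
  seg 7: right by d8 = 57/5 → (-169/15, 1285/18)
  seg 8: down by d9 = 1096/45 → (-169/15, 1411/30)
  seg 9: down by d3 = 14/3 → (-169/15, 1271/30)
  seg 10: up by d10 = 1271/30 → (-169/15, 1271/15)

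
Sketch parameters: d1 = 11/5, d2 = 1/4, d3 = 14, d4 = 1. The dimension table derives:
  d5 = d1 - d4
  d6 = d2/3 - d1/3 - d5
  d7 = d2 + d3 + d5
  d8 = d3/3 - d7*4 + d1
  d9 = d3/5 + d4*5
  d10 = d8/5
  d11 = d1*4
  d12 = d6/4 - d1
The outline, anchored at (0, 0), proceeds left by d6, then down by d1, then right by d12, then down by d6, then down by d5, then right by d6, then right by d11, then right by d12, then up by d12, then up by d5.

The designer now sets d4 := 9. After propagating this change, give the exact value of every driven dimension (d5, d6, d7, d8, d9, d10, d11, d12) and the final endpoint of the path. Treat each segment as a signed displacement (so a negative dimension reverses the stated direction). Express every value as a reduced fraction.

d5 = -34/5
d6 = 123/20
d7 = 149/20
d8 = -344/15
d9 = 239/5
d10 = -344/75
d11 = 44/5
d12 = -53/80
endpoint = (299/40, -721/80)

Apply edit: d4 := 9
  d5 = d1 - d4 = -34/5
  d6 = d2/3 - d1/3 - d5 = 123/20
  d7 = d2 + d3 + d5 = 149/20
  d8 = d3/3 - d7*4 + d1 = -344/15
  d9 = d3/5 + d4*5 = 239/5
  d10 = d8/5 = -344/75
  d11 = d1*4 = 44/5
  d12 = d6/4 - d1 = -53/80
Walk from origin (0, 0):
  seg 1: left by d6 = 123/20 → (-123/20, 0)
  seg 2: down by d1 = 11/5 → (-123/20, -11/5)
  seg 3: right by d12 = -53/80 → (-109/16, -11/5)
  seg 4: down by d6 = 123/20 → (-109/16, -167/20)
  seg 5: down by d5 = -34/5 → (-109/16, -31/20)
  seg 6: right by d6 = 123/20 → (-53/80, -31/20)
  seg 7: right by d11 = 44/5 → (651/80, -31/20)
  seg 8: right by d12 = -53/80 → (299/40, -31/20)
  seg 9: up by d12 = -53/80 → (299/40, -177/80)
  seg 10: up by d5 = -34/5 → (299/40, -721/80)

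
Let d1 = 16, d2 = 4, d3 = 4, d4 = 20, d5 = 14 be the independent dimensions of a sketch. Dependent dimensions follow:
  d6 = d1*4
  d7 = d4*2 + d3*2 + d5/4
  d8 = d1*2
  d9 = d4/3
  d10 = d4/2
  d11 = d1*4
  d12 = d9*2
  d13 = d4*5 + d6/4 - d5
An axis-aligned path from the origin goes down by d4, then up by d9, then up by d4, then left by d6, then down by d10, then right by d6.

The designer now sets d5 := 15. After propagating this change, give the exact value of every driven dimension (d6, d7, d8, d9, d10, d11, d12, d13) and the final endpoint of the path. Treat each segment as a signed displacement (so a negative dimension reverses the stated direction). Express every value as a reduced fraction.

Apply edit: d5 := 15
  d6 = d1*4 = 64
  d7 = d4*2 + d3*2 + d5/4 = 207/4
  d8 = d1*2 = 32
  d9 = d4/3 = 20/3
  d10 = d4/2 = 10
  d11 = d1*4 = 64
  d12 = d9*2 = 40/3
  d13 = d4*5 + d6/4 - d5 = 101
Walk from origin (0, 0):
  seg 1: down by d4 = 20 → (0, -20)
  seg 2: up by d9 = 20/3 → (0, -40/3)
  seg 3: up by d4 = 20 → (0, 20/3)
  seg 4: left by d6 = 64 → (-64, 20/3)
  seg 5: down by d10 = 10 → (-64, -10/3)
  seg 6: right by d6 = 64 → (0, -10/3)

d6 = 64
d7 = 207/4
d8 = 32
d9 = 20/3
d10 = 10
d11 = 64
d12 = 40/3
d13 = 101
endpoint = (0, -10/3)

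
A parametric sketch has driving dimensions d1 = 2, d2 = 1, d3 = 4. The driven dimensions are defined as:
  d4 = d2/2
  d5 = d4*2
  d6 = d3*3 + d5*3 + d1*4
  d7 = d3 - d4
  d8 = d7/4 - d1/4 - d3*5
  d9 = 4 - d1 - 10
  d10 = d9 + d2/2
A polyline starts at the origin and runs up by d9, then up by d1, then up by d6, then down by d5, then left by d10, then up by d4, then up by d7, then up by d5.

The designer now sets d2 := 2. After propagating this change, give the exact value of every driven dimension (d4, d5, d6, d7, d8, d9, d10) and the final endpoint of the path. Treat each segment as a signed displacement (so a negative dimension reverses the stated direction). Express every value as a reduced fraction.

Apply edit: d2 := 2
  d4 = d2/2 = 1
  d5 = d4*2 = 2
  d6 = d3*3 + d5*3 + d1*4 = 26
  d7 = d3 - d4 = 3
  d8 = d7/4 - d1/4 - d3*5 = -79/4
  d9 = 4 - d1 - 10 = -8
  d10 = d9 + d2/2 = -7
Walk from origin (0, 0):
  seg 1: up by d9 = -8 → (0, -8)
  seg 2: up by d1 = 2 → (0, -6)
  seg 3: up by d6 = 26 → (0, 20)
  seg 4: down by d5 = 2 → (0, 18)
  seg 5: left by d10 = -7 → (7, 18)
  seg 6: up by d4 = 1 → (7, 19)
  seg 7: up by d7 = 3 → (7, 22)
  seg 8: up by d5 = 2 → (7, 24)

d4 = 1
d5 = 2
d6 = 26
d7 = 3
d8 = -79/4
d9 = -8
d10 = -7
endpoint = (7, 24)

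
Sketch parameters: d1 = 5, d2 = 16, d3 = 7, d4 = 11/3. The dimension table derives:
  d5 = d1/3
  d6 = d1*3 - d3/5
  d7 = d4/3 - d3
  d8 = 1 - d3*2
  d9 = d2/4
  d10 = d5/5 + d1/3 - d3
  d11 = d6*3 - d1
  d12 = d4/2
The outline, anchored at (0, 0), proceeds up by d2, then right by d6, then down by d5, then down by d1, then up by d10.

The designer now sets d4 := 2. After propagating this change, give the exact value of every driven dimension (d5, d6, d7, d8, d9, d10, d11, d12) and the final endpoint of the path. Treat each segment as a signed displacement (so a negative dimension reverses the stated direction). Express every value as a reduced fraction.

d5 = 5/3
d6 = 68/5
d7 = -19/3
d8 = -13
d9 = 4
d10 = -5
d11 = 179/5
d12 = 1
endpoint = (68/5, 13/3)

Apply edit: d4 := 2
  d5 = d1/3 = 5/3
  d6 = d1*3 - d3/5 = 68/5
  d7 = d4/3 - d3 = -19/3
  d8 = 1 - d3*2 = -13
  d9 = d2/4 = 4
  d10 = d5/5 + d1/3 - d3 = -5
  d11 = d6*3 - d1 = 179/5
  d12 = d4/2 = 1
Walk from origin (0, 0):
  seg 1: up by d2 = 16 → (0, 16)
  seg 2: right by d6 = 68/5 → (68/5, 16)
  seg 3: down by d5 = 5/3 → (68/5, 43/3)
  seg 4: down by d1 = 5 → (68/5, 28/3)
  seg 5: up by d10 = -5 → (68/5, 13/3)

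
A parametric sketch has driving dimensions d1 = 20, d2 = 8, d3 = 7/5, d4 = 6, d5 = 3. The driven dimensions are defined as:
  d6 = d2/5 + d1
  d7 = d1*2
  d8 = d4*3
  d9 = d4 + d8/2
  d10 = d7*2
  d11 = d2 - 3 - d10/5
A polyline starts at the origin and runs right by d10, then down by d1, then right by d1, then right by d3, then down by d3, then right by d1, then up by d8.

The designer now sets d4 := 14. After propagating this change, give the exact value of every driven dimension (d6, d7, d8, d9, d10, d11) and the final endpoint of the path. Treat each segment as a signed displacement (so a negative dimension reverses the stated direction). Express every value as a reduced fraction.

d6 = 108/5
d7 = 40
d8 = 42
d9 = 35
d10 = 80
d11 = -11
endpoint = (607/5, 103/5)

Apply edit: d4 := 14
  d6 = d2/5 + d1 = 108/5
  d7 = d1*2 = 40
  d8 = d4*3 = 42
  d9 = d4 + d8/2 = 35
  d10 = d7*2 = 80
  d11 = d2 - 3 - d10/5 = -11
Walk from origin (0, 0):
  seg 1: right by d10 = 80 → (80, 0)
  seg 2: down by d1 = 20 → (80, -20)
  seg 3: right by d1 = 20 → (100, -20)
  seg 4: right by d3 = 7/5 → (507/5, -20)
  seg 5: down by d3 = 7/5 → (507/5, -107/5)
  seg 6: right by d1 = 20 → (607/5, -107/5)
  seg 7: up by d8 = 42 → (607/5, 103/5)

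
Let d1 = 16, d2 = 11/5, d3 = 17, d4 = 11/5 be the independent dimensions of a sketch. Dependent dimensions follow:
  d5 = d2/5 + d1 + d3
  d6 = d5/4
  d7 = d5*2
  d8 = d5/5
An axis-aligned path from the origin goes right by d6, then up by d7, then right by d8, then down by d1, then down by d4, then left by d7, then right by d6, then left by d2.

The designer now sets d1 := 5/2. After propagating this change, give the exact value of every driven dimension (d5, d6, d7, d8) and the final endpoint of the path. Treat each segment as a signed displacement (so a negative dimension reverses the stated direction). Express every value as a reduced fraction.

d5 = 997/50
d6 = 997/200
d7 = 997/25
d8 = 997/250
endpoint = (-14061/500, 1759/50)

Apply edit: d1 := 5/2
  d5 = d2/5 + d1 + d3 = 997/50
  d6 = d5/4 = 997/200
  d7 = d5*2 = 997/25
  d8 = d5/5 = 997/250
Walk from origin (0, 0):
  seg 1: right by d6 = 997/200 → (997/200, 0)
  seg 2: up by d7 = 997/25 → (997/200, 997/25)
  seg 3: right by d8 = 997/250 → (8973/1000, 997/25)
  seg 4: down by d1 = 5/2 → (8973/1000, 1869/50)
  seg 5: down by d4 = 11/5 → (8973/1000, 1759/50)
  seg 6: left by d7 = 997/25 → (-30907/1000, 1759/50)
  seg 7: right by d6 = 997/200 → (-12961/500, 1759/50)
  seg 8: left by d2 = 11/5 → (-14061/500, 1759/50)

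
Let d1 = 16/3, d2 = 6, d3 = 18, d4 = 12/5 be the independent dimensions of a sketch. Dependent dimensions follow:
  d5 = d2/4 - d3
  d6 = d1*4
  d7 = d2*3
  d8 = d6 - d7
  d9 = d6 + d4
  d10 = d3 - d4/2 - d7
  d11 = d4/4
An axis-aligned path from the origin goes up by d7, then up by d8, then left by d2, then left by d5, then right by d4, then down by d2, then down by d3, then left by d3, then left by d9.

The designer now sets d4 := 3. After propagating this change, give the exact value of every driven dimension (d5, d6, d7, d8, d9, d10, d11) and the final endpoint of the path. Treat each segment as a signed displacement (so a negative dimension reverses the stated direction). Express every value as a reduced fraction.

Apply edit: d4 := 3
  d5 = d2/4 - d3 = -33/2
  d6 = d1*4 = 64/3
  d7 = d2*3 = 18
  d8 = d6 - d7 = 10/3
  d9 = d6 + d4 = 73/3
  d10 = d3 - d4/2 - d7 = -3/2
  d11 = d4/4 = 3/4
Walk from origin (0, 0):
  seg 1: up by d7 = 18 → (0, 18)
  seg 2: up by d8 = 10/3 → (0, 64/3)
  seg 3: left by d2 = 6 → (-6, 64/3)
  seg 4: left by d5 = -33/2 → (21/2, 64/3)
  seg 5: right by d4 = 3 → (27/2, 64/3)
  seg 6: down by d2 = 6 → (27/2, 46/3)
  seg 7: down by d3 = 18 → (27/2, -8/3)
  seg 8: left by d3 = 18 → (-9/2, -8/3)
  seg 9: left by d9 = 73/3 → (-173/6, -8/3)

d5 = -33/2
d6 = 64/3
d7 = 18
d8 = 10/3
d9 = 73/3
d10 = -3/2
d11 = 3/4
endpoint = (-173/6, -8/3)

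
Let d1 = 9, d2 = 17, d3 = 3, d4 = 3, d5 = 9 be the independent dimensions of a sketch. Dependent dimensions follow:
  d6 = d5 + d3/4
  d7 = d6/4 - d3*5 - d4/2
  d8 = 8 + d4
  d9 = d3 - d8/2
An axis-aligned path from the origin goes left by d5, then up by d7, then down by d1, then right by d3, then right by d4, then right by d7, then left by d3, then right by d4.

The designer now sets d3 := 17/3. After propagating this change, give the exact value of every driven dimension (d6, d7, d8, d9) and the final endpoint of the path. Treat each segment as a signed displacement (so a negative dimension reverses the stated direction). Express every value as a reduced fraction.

Apply edit: d3 := 17/3
  d6 = d5 + d3/4 = 125/12
  d7 = d6/4 - d3*5 - d4/2 = -1307/48
  d8 = 8 + d4 = 11
  d9 = d3 - d8/2 = 1/6
Walk from origin (0, 0):
  seg 1: left by d5 = 9 → (-9, 0)
  seg 2: up by d7 = -1307/48 → (-9, -1307/48)
  seg 3: down by d1 = 9 → (-9, -1739/48)
  seg 4: right by d3 = 17/3 → (-10/3, -1739/48)
  seg 5: right by d4 = 3 → (-1/3, -1739/48)
  seg 6: right by d7 = -1307/48 → (-441/16, -1739/48)
  seg 7: left by d3 = 17/3 → (-1595/48, -1739/48)
  seg 8: right by d4 = 3 → (-1451/48, -1739/48)

d6 = 125/12
d7 = -1307/48
d8 = 11
d9 = 1/6
endpoint = (-1451/48, -1739/48)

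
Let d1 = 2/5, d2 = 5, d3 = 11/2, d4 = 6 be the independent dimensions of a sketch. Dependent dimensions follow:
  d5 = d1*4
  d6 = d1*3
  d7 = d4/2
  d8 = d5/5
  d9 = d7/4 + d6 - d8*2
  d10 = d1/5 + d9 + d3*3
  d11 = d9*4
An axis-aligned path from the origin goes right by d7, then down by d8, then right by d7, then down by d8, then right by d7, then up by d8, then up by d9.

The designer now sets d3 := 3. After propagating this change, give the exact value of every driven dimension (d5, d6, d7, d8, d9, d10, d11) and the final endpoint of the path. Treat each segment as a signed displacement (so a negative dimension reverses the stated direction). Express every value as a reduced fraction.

d5 = 8/5
d6 = 6/5
d7 = 3
d8 = 8/25
d9 = 131/100
d10 = 1039/100
d11 = 131/25
endpoint = (9, 99/100)

Apply edit: d3 := 3
  d5 = d1*4 = 8/5
  d6 = d1*3 = 6/5
  d7 = d4/2 = 3
  d8 = d5/5 = 8/25
  d9 = d7/4 + d6 - d8*2 = 131/100
  d10 = d1/5 + d9 + d3*3 = 1039/100
  d11 = d9*4 = 131/25
Walk from origin (0, 0):
  seg 1: right by d7 = 3 → (3, 0)
  seg 2: down by d8 = 8/25 → (3, -8/25)
  seg 3: right by d7 = 3 → (6, -8/25)
  seg 4: down by d8 = 8/25 → (6, -16/25)
  seg 5: right by d7 = 3 → (9, -16/25)
  seg 6: up by d8 = 8/25 → (9, -8/25)
  seg 7: up by d9 = 131/100 → (9, 99/100)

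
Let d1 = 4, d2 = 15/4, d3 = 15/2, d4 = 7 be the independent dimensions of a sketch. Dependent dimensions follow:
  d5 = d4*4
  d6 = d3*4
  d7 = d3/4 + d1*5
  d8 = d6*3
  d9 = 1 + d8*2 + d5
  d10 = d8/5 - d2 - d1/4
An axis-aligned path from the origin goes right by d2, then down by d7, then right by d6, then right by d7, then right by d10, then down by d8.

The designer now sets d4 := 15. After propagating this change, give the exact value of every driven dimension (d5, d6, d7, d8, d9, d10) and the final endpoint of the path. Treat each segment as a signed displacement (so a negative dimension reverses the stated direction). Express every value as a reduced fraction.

Apply edit: d4 := 15
  d5 = d4*4 = 60
  d6 = d3*4 = 30
  d7 = d3/4 + d1*5 = 175/8
  d8 = d6*3 = 90
  d9 = 1 + d8*2 + d5 = 241
  d10 = d8/5 - d2 - d1/4 = 53/4
Walk from origin (0, 0):
  seg 1: right by d2 = 15/4 → (15/4, 0)
  seg 2: down by d7 = 175/8 → (15/4, -175/8)
  seg 3: right by d6 = 30 → (135/4, -175/8)
  seg 4: right by d7 = 175/8 → (445/8, -175/8)
  seg 5: right by d10 = 53/4 → (551/8, -175/8)
  seg 6: down by d8 = 90 → (551/8, -895/8)

d5 = 60
d6 = 30
d7 = 175/8
d8 = 90
d9 = 241
d10 = 53/4
endpoint = (551/8, -895/8)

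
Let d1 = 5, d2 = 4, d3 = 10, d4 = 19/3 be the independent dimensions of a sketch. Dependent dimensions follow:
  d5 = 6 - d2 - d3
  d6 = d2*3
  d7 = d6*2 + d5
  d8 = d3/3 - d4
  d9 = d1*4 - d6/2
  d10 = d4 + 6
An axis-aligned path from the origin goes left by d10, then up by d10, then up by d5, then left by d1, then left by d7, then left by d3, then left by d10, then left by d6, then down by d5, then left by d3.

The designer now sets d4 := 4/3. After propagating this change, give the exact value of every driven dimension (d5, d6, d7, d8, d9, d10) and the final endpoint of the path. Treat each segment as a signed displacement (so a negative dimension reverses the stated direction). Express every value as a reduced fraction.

Apply edit: d4 := 4/3
  d5 = 6 - d2 - d3 = -8
  d6 = d2*3 = 12
  d7 = d6*2 + d5 = 16
  d8 = d3/3 - d4 = 2
  d9 = d1*4 - d6/2 = 14
  d10 = d4 + 6 = 22/3
Walk from origin (0, 0):
  seg 1: left by d10 = 22/3 → (-22/3, 0)
  seg 2: up by d10 = 22/3 → (-22/3, 22/3)
  seg 3: up by d5 = -8 → (-22/3, -2/3)
  seg 4: left by d1 = 5 → (-37/3, -2/3)
  seg 5: left by d7 = 16 → (-85/3, -2/3)
  seg 6: left by d3 = 10 → (-115/3, -2/3)
  seg 7: left by d10 = 22/3 → (-137/3, -2/3)
  seg 8: left by d6 = 12 → (-173/3, -2/3)
  seg 9: down by d5 = -8 → (-173/3, 22/3)
  seg 10: left by d3 = 10 → (-203/3, 22/3)

d5 = -8
d6 = 12
d7 = 16
d8 = 2
d9 = 14
d10 = 22/3
endpoint = (-203/3, 22/3)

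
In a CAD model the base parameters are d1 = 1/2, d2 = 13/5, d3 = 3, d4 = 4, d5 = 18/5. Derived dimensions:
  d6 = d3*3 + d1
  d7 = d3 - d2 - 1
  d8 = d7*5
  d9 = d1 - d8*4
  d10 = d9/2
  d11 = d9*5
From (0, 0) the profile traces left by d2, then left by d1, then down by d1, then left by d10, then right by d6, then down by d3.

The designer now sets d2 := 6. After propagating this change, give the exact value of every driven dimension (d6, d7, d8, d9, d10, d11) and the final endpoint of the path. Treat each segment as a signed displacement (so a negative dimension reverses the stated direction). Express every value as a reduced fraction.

d6 = 19/2
d7 = -4
d8 = -20
d9 = 161/2
d10 = 161/4
d11 = 805/2
endpoint = (-149/4, -7/2)

Apply edit: d2 := 6
  d6 = d3*3 + d1 = 19/2
  d7 = d3 - d2 - 1 = -4
  d8 = d7*5 = -20
  d9 = d1 - d8*4 = 161/2
  d10 = d9/2 = 161/4
  d11 = d9*5 = 805/2
Walk from origin (0, 0):
  seg 1: left by d2 = 6 → (-6, 0)
  seg 2: left by d1 = 1/2 → (-13/2, 0)
  seg 3: down by d1 = 1/2 → (-13/2, -1/2)
  seg 4: left by d10 = 161/4 → (-187/4, -1/2)
  seg 5: right by d6 = 19/2 → (-149/4, -1/2)
  seg 6: down by d3 = 3 → (-149/4, -7/2)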